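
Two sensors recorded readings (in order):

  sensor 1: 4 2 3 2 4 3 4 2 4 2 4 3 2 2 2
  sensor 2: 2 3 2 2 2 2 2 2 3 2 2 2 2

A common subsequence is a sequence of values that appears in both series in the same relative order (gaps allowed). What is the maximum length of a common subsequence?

9

One common subsequence of length 9: 2 (sensor 1 #2, sensor 2 #1) → 3 (sensor 1 #3, sensor 2 #2) → 2 (sensor 1 #4, sensor 2 #6) → 2 (sensor 1 #8, sensor 2 #7) → 2 (sensor 1 #10, sensor 2 #8) → 3 (sensor 1 #12, sensor 2 #9) → 2 (sensor 1 #13, sensor 2 #11) → 2 (sensor 1 #14, sensor 2 #12) → 2 (sensor 1 #15, sensor 2 #13). Since dp[15][13] = 9, nothing longer is possible.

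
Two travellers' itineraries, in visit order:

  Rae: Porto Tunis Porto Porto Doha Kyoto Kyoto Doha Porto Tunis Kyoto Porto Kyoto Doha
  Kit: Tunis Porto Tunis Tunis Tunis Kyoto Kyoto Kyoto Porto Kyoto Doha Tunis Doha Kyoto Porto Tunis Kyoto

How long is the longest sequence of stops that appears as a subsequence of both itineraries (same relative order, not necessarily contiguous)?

9

Taking Porto (Rae #1, Kit #2); then Tunis (Rae #2, Kit #5); then Porto (Rae #4, Kit #9); then Kyoto (Rae #7, Kit #10); then Doha (Rae #8, Kit #11); then Tunis (Rae #10, Kit #12); then Kyoto (Rae #11, Kit #14); then Porto (Rae #12, Kit #15); then Kyoto (Rae #13, Kit #17) gives a common subsequence of length 9. The LCS DP gives dp[14][17] = 9, so this is optimal.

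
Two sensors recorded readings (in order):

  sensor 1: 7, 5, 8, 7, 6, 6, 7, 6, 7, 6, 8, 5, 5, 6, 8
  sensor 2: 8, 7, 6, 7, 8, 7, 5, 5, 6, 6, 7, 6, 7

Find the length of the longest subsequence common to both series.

Taking 7 (sensor 1 #1, sensor 2 #4), 8 (sensor 1 #3, sensor 2 #5), 7 (sensor 1 #4, sensor 2 #6), 6 (sensor 1 #5, sensor 2 #9), 6 (sensor 1 #6, sensor 2 #10), 7 (sensor 1 #7, sensor 2 #11), 6 (sensor 1 #8, sensor 2 #12), 7 (sensor 1 #9, sensor 2 #13) gives a common subsequence of length 8. dp[15][13] = 8 confirms this is the maximum.

8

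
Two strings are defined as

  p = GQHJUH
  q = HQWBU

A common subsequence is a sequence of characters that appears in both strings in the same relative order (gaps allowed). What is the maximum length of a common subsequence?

2

One common subsequence of length 2: Q at p[2]=q[2], then U at p[5]=q[5]. The LCS DP gives dp[6][5] = 2, so this is optimal.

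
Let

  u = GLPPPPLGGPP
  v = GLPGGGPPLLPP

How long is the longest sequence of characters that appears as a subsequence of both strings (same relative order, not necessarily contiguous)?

8

Match G (u #1, v #1); then L (u #2, v #2); then P (u #3, v #3); then P (u #4, v #7); then P (u #5, v #8); then L (u #7, v #10); then P (u #10, v #11); then P (u #11, v #12) — 8 characters in the same relative order in both, and the DP table's final entry dp[11][12] is also 8, so no common subsequence is longer.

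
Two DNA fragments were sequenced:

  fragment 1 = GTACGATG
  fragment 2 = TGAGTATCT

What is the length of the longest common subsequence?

Let dp[i][j] be the LCS length of the first i bases of fragment 1 and the first j bases of fragment 2. dp[i][j] = dp[i-1][j-1]+1 when the i-th and j-th bases match, else max(dp[i-1][j], dp[i][j-1]).
    ·  T  G  A  G  T  A  T  C  T
 ·  0  0  0  0  0  0  0  0  0  0
 G  0  0  1  1  1  1  1  1  1  1
 T  0  1  1  1  1  2  2  2  2  2
 A  0  1  1  2  2  2  3  3  3  3
 C  0  1  1  2  2  2  3  3  4  4
 G  0  1  2  2  3  3  3  3  4  4
 A  0  1  2  3  3  3  4  4  4  4
 T  0  1  2  3  3  4  4  5  5  5
 G  0  1  2  3  4  4  4  5  5  5
dp[8][9] = 5. One LCS (by backtracking along matches): GTACT.

5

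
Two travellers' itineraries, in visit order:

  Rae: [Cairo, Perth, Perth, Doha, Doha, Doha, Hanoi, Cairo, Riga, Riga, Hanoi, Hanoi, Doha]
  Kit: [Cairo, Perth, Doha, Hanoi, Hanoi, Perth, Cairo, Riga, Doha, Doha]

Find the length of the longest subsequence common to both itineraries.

Pick Cairo at Rae[1]=Kit[1], then Perth at Rae[3]=Kit[2], then Doha at Rae[4]=Kit[3], then Hanoi at Rae[7]=Kit[5], then Cairo at Rae[8]=Kit[7], then Riga at Rae[9]=Kit[8], then Doha at Rae[13]=Kit[10]; all 7 stops appear in both, in order. dp[13][10] = 7 confirms this is the maximum.

7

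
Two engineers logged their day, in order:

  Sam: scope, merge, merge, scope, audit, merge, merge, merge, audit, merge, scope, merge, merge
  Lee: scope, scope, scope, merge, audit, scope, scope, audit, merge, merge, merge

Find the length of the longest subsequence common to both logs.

One common subsequence of length 7: scope [1,3], then merge [2,4], then scope [4,7], then audit [9,8], then merge [10,9], then merge [12,10], then merge [13,11]. dp[13][11] = 7 confirms this is the maximum.

7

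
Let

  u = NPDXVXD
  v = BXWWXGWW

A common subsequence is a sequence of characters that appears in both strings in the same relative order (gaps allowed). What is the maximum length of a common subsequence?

2

Let dp[i][j] be the LCS length of the first i characters of u and the first j characters of v. dp[i][j] = dp[i-1][j-1]+1 when the i-th and j-th characters match, else max(dp[i-1][j], dp[i][j-1]).
    ·  B  X  W  W  X  G  W  W
 ·  0  0  0  0  0  0  0  0  0
 N  0  0  0  0  0  0  0  0  0
 P  0  0  0  0  0  0  0  0  0
 D  0  0  0  0  0  0  0  0  0
 X  0  0  1  1  1  1  1  1  1
 V  0  0  1  1  1  1  1  1  1
 X  0  0  1  1  1  2  2  2  2
 D  0  0  1  1  1  2  2  2  2
dp[7][8] = 2. One LCS (by backtracking along matches): XX.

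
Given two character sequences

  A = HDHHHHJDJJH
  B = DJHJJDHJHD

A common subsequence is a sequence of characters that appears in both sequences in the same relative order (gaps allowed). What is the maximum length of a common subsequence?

6

Taking D (A #2, B #1) → H (A #3, B #3) → J (A #7, B #5) → D (A #8, B #6) → J (A #10, B #8) → H (A #11, B #9) gives a common subsequence of length 6. dp[11][10] = 6 confirms this is the maximum.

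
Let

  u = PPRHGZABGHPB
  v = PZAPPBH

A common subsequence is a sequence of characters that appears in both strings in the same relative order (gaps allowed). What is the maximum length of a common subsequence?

One common subsequence of length 5: P at u[2]=v[1] → Z at u[6]=v[2] → A at u[7]=v[3] → B at u[8]=v[6] → H at u[10]=v[7], and the DP table's final entry dp[12][7] is also 5, so no common subsequence is longer.

5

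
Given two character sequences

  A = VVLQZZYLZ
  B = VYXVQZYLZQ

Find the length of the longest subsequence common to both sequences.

Match V at A[1]=B[1], then V at A[2]=B[4], then Q at A[4]=B[5], then Z at A[6]=B[6], then Y at A[7]=B[7], then L at A[8]=B[8], then Z at A[9]=B[9] — 7 characters in the same relative order in both. dp[9][10] = 7 confirms this is the maximum.

7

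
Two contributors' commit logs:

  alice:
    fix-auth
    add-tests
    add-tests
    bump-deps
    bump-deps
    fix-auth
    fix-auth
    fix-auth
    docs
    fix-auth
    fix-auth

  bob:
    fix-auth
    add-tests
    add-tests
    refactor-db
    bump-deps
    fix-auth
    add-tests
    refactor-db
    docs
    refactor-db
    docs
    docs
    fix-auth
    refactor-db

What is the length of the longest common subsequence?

7

Match fix-auth at alice[1]=bob[1], then add-tests at alice[2]=bob[2], then add-tests at alice[3]=bob[3], then bump-deps at alice[5]=bob[5], then fix-auth at alice[6]=bob[6], then docs at alice[9]=bob[12], then fix-auth at alice[10]=bob[13] — 7 commits in the same relative order in both. dp[11][14] = 7 confirms this is the maximum.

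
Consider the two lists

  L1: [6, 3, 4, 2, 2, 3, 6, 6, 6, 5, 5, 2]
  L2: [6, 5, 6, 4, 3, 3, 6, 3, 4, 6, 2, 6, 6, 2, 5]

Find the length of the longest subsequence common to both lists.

One common subsequence of length 7: 6 (L1 #1, L2 #7) → 3 (L1 #2, L2 #8) → 4 (L1 #3, L2 #9) → 2 (L1 #5, L2 #11) → 6 (L1 #7, L2 #12) → 6 (L1 #8, L2 #13) → 5 (L1 #11, L2 #15). Since dp[12][15] = 7, nothing longer is possible.

7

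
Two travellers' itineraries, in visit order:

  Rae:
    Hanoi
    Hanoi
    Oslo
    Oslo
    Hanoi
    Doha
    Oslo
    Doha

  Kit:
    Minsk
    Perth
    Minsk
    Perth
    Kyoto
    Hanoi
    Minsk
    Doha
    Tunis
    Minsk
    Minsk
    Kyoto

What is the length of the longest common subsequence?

2

Pick Hanoi (Rae #1, Kit #6), Doha (Rae #6, Kit #8); all 2 stops appear in both, in order. dp[8][12] = 2 confirms this is the maximum.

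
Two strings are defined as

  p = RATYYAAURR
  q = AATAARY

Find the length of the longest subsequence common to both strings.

5

One common subsequence of length 5: A [2,2], then T [3,3], then A [6,4], then A [7,5], then R [9,6]. Since dp[10][7] = 5, nothing longer is possible.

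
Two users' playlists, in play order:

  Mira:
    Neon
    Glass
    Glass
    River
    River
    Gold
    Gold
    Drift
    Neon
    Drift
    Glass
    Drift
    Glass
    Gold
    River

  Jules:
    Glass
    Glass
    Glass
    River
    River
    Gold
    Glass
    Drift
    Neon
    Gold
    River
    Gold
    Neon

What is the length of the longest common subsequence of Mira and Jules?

Match Glass [2,2]; then Glass [3,3]; then River [4,4]; then River [5,5]; then Gold [6,6]; then Drift [8,8]; then Neon [9,9]; then Gold [14,10]; then River [15,11] — 9 songs in the same relative order in both. dp[15][13] = 9 confirms this is the maximum.

9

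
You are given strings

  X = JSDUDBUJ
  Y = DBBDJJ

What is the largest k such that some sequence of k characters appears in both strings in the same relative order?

Taking D at X[3]=Y[1], then D at X[5]=Y[4], then J at X[8]=Y[6] gives a common subsequence of length 3, and the DP table's final entry dp[8][6] is also 3, so no common subsequence is longer.

3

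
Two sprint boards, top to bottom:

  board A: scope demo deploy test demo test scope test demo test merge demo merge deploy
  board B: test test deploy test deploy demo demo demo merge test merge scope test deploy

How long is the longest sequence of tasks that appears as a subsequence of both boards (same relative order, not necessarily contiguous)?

7

Taking deploy (board A #3, board B #3), then test (board A #4, board B #4), then demo (board A #5, board B #8), then test (board A #6, board B #10), then scope (board A #7, board B #12), then test (board A #10, board B #13), then deploy (board A #14, board B #14) gives a common subsequence of length 7, and the DP table's final entry dp[14][14] is also 7, so no common subsequence is longer.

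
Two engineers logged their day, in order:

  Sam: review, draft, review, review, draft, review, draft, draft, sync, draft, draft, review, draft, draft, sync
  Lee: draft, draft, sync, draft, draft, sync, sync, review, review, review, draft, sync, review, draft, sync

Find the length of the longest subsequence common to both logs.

9

Pick draft at Sam[2]=Lee[5], review at Sam[3]=Lee[8], review at Sam[4]=Lee[9], review at Sam[6]=Lee[10], draft at Sam[8]=Lee[11], sync at Sam[9]=Lee[12], review at Sam[12]=Lee[13], draft at Sam[14]=Lee[14], sync at Sam[15]=Lee[15]; all 9 tasks appear in both, in order. The LCS DP gives dp[15][15] = 9, so this is optimal.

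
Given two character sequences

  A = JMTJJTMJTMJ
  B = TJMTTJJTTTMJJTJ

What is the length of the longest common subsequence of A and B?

10

One common subsequence of length 10: J (A #1, B #2) → M (A #2, B #3) → T (A #3, B #5) → J (A #4, B #6) → J (A #5, B #7) → T (A #6, B #10) → M (A #7, B #11) → J (A #8, B #13) → T (A #9, B #14) → J (A #11, B #15). dp[11][15] = 10 confirms this is the maximum.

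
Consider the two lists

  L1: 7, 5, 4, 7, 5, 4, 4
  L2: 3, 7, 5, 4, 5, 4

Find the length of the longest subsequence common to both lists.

Taking 7 [1,2], then 5 [2,3], then 4 [3,4], then 5 [5,5], then 4 [7,6] gives a common subsequence of length 5, and the DP table's final entry dp[7][6] is also 5, so no common subsequence is longer.

5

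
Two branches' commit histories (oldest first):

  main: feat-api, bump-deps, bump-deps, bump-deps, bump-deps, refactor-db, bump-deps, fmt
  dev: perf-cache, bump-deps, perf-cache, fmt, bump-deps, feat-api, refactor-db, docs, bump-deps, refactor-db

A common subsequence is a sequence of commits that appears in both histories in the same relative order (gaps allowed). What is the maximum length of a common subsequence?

4

One common subsequence of length 4: bump-deps [2,2], then bump-deps [3,5], then bump-deps [5,9], then refactor-db [6,10]. dp[8][10] = 4 confirms this is the maximum.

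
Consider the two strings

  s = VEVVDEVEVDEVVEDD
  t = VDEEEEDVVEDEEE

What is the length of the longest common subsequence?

Taking V at s[1]=t[1], then E at s[2]=t[4], then E at s[6]=t[5], then E at s[8]=t[6], then D at s[10]=t[7], then V at s[12]=t[8], then V at s[13]=t[9], then E at s[14]=t[10], then D at s[15]=t[11] gives a common subsequence of length 9. dp[16][14] = 9 confirms this is the maximum.

9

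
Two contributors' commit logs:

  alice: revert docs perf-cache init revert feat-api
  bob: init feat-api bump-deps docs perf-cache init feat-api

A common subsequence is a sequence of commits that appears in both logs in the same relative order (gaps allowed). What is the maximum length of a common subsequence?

4

Taking docs at alice[2]=bob[4], perf-cache at alice[3]=bob[5], init at alice[4]=bob[6], feat-api at alice[6]=bob[7] gives a common subsequence of length 4, and the DP table's final entry dp[6][7] is also 4, so no common subsequence is longer.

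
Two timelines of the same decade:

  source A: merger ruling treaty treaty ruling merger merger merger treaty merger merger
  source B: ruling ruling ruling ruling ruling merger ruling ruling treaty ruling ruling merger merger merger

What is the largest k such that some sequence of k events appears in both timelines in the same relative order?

Taking merger [1,6], then ruling [2,8], then treaty [3,9], then ruling [5,11], then merger [8,12], then merger [10,13], then merger [11,14] gives a common subsequence of length 7. Since dp[11][14] = 7, nothing longer is possible.

7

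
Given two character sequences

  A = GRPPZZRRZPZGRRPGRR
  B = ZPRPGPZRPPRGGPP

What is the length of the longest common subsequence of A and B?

Match R at A[2]=B[3], then P at A[3]=B[4], then P at A[4]=B[6], then Z at A[6]=B[7], then R at A[7]=B[8], then R at A[8]=B[11], then P at A[10]=B[14], then P at A[15]=B[15] — 8 characters in the same relative order in both. Since dp[18][15] = 8, nothing longer is possible.

8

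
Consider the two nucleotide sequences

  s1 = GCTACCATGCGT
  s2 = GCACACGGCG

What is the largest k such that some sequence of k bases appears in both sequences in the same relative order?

8

Let dp[i][j] be the LCS length of the first i bases of s1 and the first j bases of s2. dp[i][j] = dp[i-1][j-1]+1 when the i-th and j-th bases match, else max(dp[i-1][j], dp[i][j-1]).
    ·  G  C  A  C  A  C  G  G  C  G
 ·  0  0  0  0  0  0  0  0  0  0  0
 G  0  1  1  1  1  1  1  1  1  1  1
 C  0  1  2  2  2  2  2  2  2  2  2
 T  0  1  2  2  2  2  2  2  2  2  2
 A  0  1  2  3  3  3  3  3  3  3  3
 C  0  1  2  3  4  4  4  4  4  4  4
 C  0  1  2  3  4  4  5  5  5  5  5
 A  0  1  2  3  4  5  5  5  5  5  5
 T  0  1  2  3  4  5  5  5  5  5  5
 G  0  1  2  3  4  5  5  6  6  6  6
 C  0  1  2  3  4  5  6  6  6  7  7
 G  0  1  2  3  4  5  6  7  7  7  8
 T  0  1  2  3  4  5  6  7  7  7  8
dp[12][10] = 8. One LCS (by backtracking along matches): GCACCGCG.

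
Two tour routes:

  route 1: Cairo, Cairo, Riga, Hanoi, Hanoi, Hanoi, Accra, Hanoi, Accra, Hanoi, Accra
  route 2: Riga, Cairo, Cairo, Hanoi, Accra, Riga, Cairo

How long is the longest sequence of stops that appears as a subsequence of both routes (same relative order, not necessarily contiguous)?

4

Taking Cairo (route 1 #1, route 2 #2), then Cairo (route 1 #2, route 2 #3), then Hanoi (route 1 #6, route 2 #4), then Accra (route 1 #7, route 2 #5) gives a common subsequence of length 4. The LCS DP gives dp[11][7] = 4, so this is optimal.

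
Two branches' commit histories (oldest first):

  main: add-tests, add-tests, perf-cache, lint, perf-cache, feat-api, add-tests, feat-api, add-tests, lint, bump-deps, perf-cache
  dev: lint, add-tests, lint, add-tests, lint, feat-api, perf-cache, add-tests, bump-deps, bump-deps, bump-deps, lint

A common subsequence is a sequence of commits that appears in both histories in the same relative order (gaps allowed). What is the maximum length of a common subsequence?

Taking add-tests [1,2], then add-tests [2,4], then lint [4,5], then perf-cache [5,7], then add-tests [7,8], then lint [10,12] gives a common subsequence of length 6. The LCS DP gives dp[12][12] = 6, so this is optimal.

6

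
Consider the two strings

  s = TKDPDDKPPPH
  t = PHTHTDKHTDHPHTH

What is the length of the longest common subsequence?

Match T at s[1]=t[5], K at s[2]=t[7], D at s[3]=t[10], P at s[4]=t[12], H at s[11]=t[15] — 5 characters in the same relative order in both. The LCS DP gives dp[11][15] = 5, so this is optimal.

5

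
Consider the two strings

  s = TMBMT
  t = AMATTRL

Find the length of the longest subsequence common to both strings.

Let dp[i][j] be the LCS length of the first i characters of s and the first j characters of t. dp[i][j] = dp[i-1][j-1]+1 when the i-th and j-th characters match, else max(dp[i-1][j], dp[i][j-1]).
    ·  A  M  A  T  T  R  L
 ·  0  0  0  0  0  0  0  0
 T  0  0  0  0  1  1  1  1
 M  0  0  1  1  1  1  1  1
 B  0  0  1  1  1  1  1  1
 M  0  0  1  1  1  1  1  1
 T  0  0  1  1  2  2  2  2
dp[5][7] = 2. One LCS (by backtracking along matches): TT.

2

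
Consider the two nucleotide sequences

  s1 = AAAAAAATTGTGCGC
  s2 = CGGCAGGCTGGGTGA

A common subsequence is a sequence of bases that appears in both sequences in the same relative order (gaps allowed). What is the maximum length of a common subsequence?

5

Match A (s1 #1, s2 #5); then T (s1 #8, s2 #9); then G (s1 #10, s2 #12); then T (s1 #11, s2 #13); then G (s1 #12, s2 #14) — 5 bases in the same relative order in both. Since dp[15][15] = 5, nothing longer is possible.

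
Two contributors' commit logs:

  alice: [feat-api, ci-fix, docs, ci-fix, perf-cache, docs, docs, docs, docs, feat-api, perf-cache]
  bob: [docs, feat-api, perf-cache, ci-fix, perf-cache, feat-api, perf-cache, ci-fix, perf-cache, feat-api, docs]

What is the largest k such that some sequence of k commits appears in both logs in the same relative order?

5

Match feat-api (alice #1, bob #2), then ci-fix (alice #2, bob #4), then ci-fix (alice #4, bob #8), then perf-cache (alice #5, bob #9), then docs (alice #9, bob #11) — 5 commits in the same relative order in both. Since dp[11][11] = 5, nothing longer is possible.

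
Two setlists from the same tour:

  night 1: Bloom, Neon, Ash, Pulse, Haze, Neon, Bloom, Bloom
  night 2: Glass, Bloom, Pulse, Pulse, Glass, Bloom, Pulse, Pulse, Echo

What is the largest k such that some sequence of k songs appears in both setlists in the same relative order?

3

Pick Bloom [1,2] → Pulse [4,4] → Bloom [7,6]; all 3 songs appear in both, in order. Since dp[8][9] = 3, nothing longer is possible.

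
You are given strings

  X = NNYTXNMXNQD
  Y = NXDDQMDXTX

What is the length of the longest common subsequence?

Taking N at X[2]=Y[1] → X at X[5]=Y[2] → M at X[7]=Y[6] → X at X[8]=Y[10] gives a common subsequence of length 4. The LCS DP gives dp[11][10] = 4, so this is optimal.

4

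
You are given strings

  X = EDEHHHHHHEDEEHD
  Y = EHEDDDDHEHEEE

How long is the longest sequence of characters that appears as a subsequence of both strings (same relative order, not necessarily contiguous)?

Match E [1,3] → D [2,7] → E [3,9] → H [9,10] → E [10,11] → E [12,12] → E [13,13] — 7 characters in the same relative order in both, and the DP table's final entry dp[15][13] is also 7, so no common subsequence is longer.

7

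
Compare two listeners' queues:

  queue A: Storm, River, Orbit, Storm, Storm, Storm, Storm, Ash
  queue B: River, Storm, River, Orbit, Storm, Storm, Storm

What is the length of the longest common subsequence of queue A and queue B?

6

Match Storm [1,2], then River [2,3], then Orbit [3,4], then Storm [5,5], then Storm [6,6], then Storm [7,7] — 6 songs in the same relative order in both. dp[8][7] = 6 confirms this is the maximum.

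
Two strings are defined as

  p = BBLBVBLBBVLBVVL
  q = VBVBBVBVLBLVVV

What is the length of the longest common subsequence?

Pick B (p #1, q #2); then B (p #2, q #4); then B (p #4, q #5); then V (p #5, q #6); then B (p #6, q #7); then L (p #7, q #9); then B (p #8, q #10); then V (p #10, q #12); then V (p #13, q #13); then V (p #14, q #14); all 10 characters appear in both, in order. Since dp[15][14] = 10, nothing longer is possible.

10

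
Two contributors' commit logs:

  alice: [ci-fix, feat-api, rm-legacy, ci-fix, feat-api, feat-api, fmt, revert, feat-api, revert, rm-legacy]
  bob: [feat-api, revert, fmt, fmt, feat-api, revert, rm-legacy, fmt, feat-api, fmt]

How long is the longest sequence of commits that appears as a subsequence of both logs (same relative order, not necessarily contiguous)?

5

One common subsequence of length 5: feat-api (alice #2, bob #1); then fmt (alice #7, bob #4); then feat-api (alice #9, bob #5); then revert (alice #10, bob #6); then rm-legacy (alice #11, bob #7). Since dp[11][10] = 5, nothing longer is possible.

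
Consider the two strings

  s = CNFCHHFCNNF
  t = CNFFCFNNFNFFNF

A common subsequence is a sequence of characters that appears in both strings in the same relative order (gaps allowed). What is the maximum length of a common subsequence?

8

Taking C (s #1, t #1), N (s #2, t #2), F (s #3, t #4), C (s #4, t #5), F (s #7, t #9), N (s #9, t #10), N (s #10, t #13), F (s #11, t #14) gives a common subsequence of length 8, and the DP table's final entry dp[11][14] is also 8, so no common subsequence is longer.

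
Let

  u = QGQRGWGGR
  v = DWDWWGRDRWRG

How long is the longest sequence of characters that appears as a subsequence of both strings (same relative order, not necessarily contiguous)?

Taking G (u #2, v #6), then R (u #4, v #9), then W (u #6, v #10), then G (u #8, v #12) gives a common subsequence of length 4. The LCS DP gives dp[9][12] = 4, so this is optimal.

4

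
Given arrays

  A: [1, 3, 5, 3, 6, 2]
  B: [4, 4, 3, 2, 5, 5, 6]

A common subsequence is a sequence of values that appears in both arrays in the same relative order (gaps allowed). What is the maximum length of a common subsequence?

Let dp[i][j] be the LCS length of the first i values of A and the first j values of B. dp[i][j] = dp[i-1][j-1]+1 when the i-th and j-th values match, else max(dp[i-1][j], dp[i][j-1]).
    ·  4  4  3  2  5  5  6
 ·  0  0  0  0  0  0  0  0
 1  0  0  0  0  0  0  0  0
 3  0  0  0  1  1  1  1  1
 5  0  0  0  1  1  2  2  2
 3  0  0  0  1  1  2  2  2
 6  0  0  0  1  1  2  2  3
 2  0  0  0  1  2  2  2  3
dp[6][7] = 3. One LCS (by backtracking along matches): 3, 5, 6.

3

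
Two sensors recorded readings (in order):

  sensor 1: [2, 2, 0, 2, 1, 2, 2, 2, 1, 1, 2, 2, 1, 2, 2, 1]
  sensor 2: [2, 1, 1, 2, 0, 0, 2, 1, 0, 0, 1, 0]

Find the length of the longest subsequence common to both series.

Match 2 [8,1], 1 [9,2], 1 [10,3], 2 [11,4], 2 [12,7], 1 [13,8], 1 [16,11] — 7 values in the same relative order in both. The LCS DP gives dp[16][12] = 7, so this is optimal.

7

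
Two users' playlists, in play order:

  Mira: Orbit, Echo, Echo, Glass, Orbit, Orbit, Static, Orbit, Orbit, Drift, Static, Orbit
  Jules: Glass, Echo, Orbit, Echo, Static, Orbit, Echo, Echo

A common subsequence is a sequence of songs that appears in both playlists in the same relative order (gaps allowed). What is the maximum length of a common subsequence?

4

Taking Orbit [1,3]; then Echo [3,4]; then Static [7,5]; then Orbit [8,6] gives a common subsequence of length 4. dp[12][8] = 4 confirms this is the maximum.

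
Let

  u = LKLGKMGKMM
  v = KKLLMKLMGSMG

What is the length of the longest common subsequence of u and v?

6

Match L (u #1, v #4); then K (u #2, v #6); then L (u #3, v #7); then G (u #4, v #9); then M (u #6, v #11); then G (u #7, v #12) — 6 characters in the same relative order in both, and the DP table's final entry dp[10][12] is also 6, so no common subsequence is longer.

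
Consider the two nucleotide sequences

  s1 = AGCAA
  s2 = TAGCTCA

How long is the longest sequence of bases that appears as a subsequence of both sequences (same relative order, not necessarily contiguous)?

Let dp[i][j] be the LCS length of the first i bases of s1 and the first j bases of s2. dp[i][j] = dp[i-1][j-1]+1 when the i-th and j-th bases match, else max(dp[i-1][j], dp[i][j-1]).
    ·  T  A  G  C  T  C  A
 ·  0  0  0  0  0  0  0  0
 A  0  0  1  1  1  1  1  1
 G  0  0  1  2  2  2  2  2
 C  0  0  1  2  3  3  3  3
 A  0  0  1  2  3  3  3  4
 A  0  0  1  2  3  3  3  4
dp[5][7] = 4. One LCS (by backtracking along matches): AGCA.

4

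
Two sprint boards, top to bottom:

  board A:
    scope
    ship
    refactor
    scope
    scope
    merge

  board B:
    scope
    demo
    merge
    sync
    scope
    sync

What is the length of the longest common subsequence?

2

One common subsequence of length 2: scope at board A[1]=board B[1]; then scope at board A[4]=board B[5]. Since dp[6][6] = 2, nothing longer is possible.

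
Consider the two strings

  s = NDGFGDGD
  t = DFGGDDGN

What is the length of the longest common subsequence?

5

Let dp[i][j] be the LCS length of the first i characters of s and the first j characters of t. dp[i][j] = dp[i-1][j-1]+1 when the i-th and j-th characters match, else max(dp[i-1][j], dp[i][j-1]).
    ·  D  F  G  G  D  D  G  N
 ·  0  0  0  0  0  0  0  0  0
 N  0  0  0  0  0  0  0  0  1
 D  0  1  1  1  1  1  1  1  1
 G  0  1  1  2  2  2  2  2  2
 F  0  1  2  2  2  2  2  2  2
 G  0  1  2  3  3  3  3  3  3
 D  0  1  2  3  3  4  4  4  4
 G  0  1  2  3  4  4  4  5  5
 D  0  1  2  3  4  5  5  5  5
dp[8][8] = 5. One LCS (by backtracking along matches): DGGDG.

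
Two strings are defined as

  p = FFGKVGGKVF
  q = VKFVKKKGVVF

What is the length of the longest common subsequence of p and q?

Match F at p[1]=q[3], G at p[3]=q[8], V at p[5]=q[9], V at p[9]=q[10], F at p[10]=q[11] — 5 characters in the same relative order in both. dp[10][11] = 5 confirms this is the maximum.

5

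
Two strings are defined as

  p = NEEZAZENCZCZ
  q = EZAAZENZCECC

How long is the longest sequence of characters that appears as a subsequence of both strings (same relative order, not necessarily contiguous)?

8

Pick E [3,1] → Z [4,2] → A [5,4] → Z [6,5] → E [7,6] → N [8,7] → C [9,11] → C [11,12]; all 8 characters appear in both, in order. dp[12][12] = 8 confirms this is the maximum.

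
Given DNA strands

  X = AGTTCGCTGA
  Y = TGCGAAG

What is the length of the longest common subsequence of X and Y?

5

Match T (X #4, Y #1), then G (X #6, Y #2), then C (X #7, Y #3), then G (X #9, Y #4), then A (X #10, Y #6) — 5 bases in the same relative order in both, and the DP table's final entry dp[10][7] is also 5, so no common subsequence is longer.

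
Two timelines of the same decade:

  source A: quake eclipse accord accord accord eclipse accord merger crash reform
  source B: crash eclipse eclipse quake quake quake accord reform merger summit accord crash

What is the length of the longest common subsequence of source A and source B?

5

Match eclipse at source A[2]=source B[2], eclipse at source A[6]=source B[3], accord at source A[7]=source B[7], merger at source A[8]=source B[9], crash at source A[9]=source B[12] — 5 events in the same relative order in both. Since dp[10][12] = 5, nothing longer is possible.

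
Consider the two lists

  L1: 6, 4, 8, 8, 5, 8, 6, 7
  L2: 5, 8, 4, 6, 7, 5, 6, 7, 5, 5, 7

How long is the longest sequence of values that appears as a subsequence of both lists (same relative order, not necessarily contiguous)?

4

Match 6 (L1 #1, L2 #4); then 5 (L1 #5, L2 #6); then 6 (L1 #7, L2 #7); then 7 (L1 #8, L2 #11) — 4 values in the same relative order in both. Since dp[8][11] = 4, nothing longer is possible.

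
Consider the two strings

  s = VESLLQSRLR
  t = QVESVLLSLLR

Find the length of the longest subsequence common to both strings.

8

Match V [1,2]; then E [2,3]; then S [3,4]; then L [4,6]; then L [5,7]; then S [7,8]; then L [9,10]; then R [10,11] — 8 characters in the same relative order in both. Since dp[10][11] = 8, nothing longer is possible.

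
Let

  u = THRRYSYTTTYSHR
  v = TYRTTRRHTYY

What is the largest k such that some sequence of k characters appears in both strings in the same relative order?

6

Pick T at u[1]=v[1], then R at u[4]=v[3], then T at u[8]=v[4], then T at u[9]=v[5], then T at u[10]=v[9], then Y at u[11]=v[11]; all 6 characters appear in both, in order, and the DP table's final entry dp[14][11] is also 6, so no common subsequence is longer.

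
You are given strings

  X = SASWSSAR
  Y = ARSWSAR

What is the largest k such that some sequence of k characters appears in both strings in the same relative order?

6

Let dp[i][j] be the LCS length of the first i characters of X and the first j characters of Y. dp[i][j] = dp[i-1][j-1]+1 when the i-th and j-th characters match, else max(dp[i-1][j], dp[i][j-1]).
    ·  A  R  S  W  S  A  R
 ·  0  0  0  0  0  0  0  0
 S  0  0  0  1  1  1  1  1
 A  0  1  1  1  1  1  2  2
 S  0  1  1  2  2  2  2  2
 W  0  1  1  2  3  3  3  3
 S  0  1  1  2  3  4  4  4
 S  0  1  1  2  3  4  4  4
 A  0  1  1  2  3  4  5  5
 R  0  1  2  2  3  4  5  6
dp[8][7] = 6. One LCS (by backtracking along matches): ASWSAR.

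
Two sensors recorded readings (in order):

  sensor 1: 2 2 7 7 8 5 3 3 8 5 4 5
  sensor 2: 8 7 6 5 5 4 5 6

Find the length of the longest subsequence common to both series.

Taking 7 at sensor 1[3]=sensor 2[2]; then 5 at sensor 1[6]=sensor 2[4]; then 5 at sensor 1[10]=sensor 2[5]; then 4 at sensor 1[11]=sensor 2[6]; then 5 at sensor 1[12]=sensor 2[7] gives a common subsequence of length 5, and the DP table's final entry dp[12][8] is also 5, so no common subsequence is longer.

5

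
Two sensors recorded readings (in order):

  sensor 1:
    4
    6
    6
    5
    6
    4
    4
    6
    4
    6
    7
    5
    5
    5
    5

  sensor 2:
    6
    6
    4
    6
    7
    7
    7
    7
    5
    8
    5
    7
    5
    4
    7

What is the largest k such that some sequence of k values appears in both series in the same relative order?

One common subsequence of length 8: 6 at sensor 1[3]=sensor 2[1], then 6 at sensor 1[5]=sensor 2[2], then 4 at sensor 1[7]=sensor 2[3], then 6 at sensor 1[8]=sensor 2[4], then 7 at sensor 1[11]=sensor 2[8], then 5 at sensor 1[12]=sensor 2[9], then 5 at sensor 1[13]=sensor 2[11], then 5 at sensor 1[14]=sensor 2[13]. The LCS DP gives dp[15][15] = 8, so this is optimal.

8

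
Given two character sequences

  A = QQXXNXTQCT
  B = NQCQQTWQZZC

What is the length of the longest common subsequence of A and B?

5

Pick Q (A #1, B #4); then Q (A #2, B #5); then T (A #7, B #6); then Q (A #8, B #8); then C (A #9, B #11); all 5 characters appear in both, in order. The LCS DP gives dp[10][11] = 5, so this is optimal.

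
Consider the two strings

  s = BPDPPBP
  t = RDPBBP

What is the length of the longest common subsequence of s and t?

Match D at s[3]=t[2] → P at s[4]=t[3] → B at s[6]=t[5] → P at s[7]=t[6] — 4 characters in the same relative order in both. dp[7][6] = 4 confirms this is the maximum.

4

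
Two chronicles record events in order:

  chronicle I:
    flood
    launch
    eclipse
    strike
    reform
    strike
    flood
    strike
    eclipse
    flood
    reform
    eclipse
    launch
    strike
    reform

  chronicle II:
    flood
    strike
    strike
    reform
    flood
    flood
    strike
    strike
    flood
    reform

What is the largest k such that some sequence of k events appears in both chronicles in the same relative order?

Pick flood at chronicle I[1]=chronicle II[1]; then strike at chronicle I[4]=chronicle II[3]; then reform at chronicle I[5]=chronicle II[4]; then strike at chronicle I[6]=chronicle II[7]; then strike at chronicle I[8]=chronicle II[8]; then flood at chronicle I[10]=chronicle II[9]; then reform at chronicle I[15]=chronicle II[10]; all 7 events appear in both, in order. The LCS DP gives dp[15][10] = 7, so this is optimal.

7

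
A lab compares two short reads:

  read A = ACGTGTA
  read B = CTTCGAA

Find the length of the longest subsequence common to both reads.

Let dp[i][j] be the LCS length of the first i bases of read A and the first j bases of read B. dp[i][j] = dp[i-1][j-1]+1 when the i-th and j-th bases match, else max(dp[i-1][j], dp[i][j-1]).
    ·  C  T  T  C  G  A  A
 ·  0  0  0  0  0  0  0  0
 A  0  0  0  0  0  0  1  1
 C  0  1  1  1  1  1  1  1
 G  0  1  1  1  1  2  2  2
 T  0  1  2  2  2  2  2  2
 G  0  1  2  2  2  3  3  3
 T  0  1  2  3  3  3  3  3
 A  0  1  2  3  3  3  4  4
dp[7][7] = 4. One LCS (by backtracking along matches): CTGA.

4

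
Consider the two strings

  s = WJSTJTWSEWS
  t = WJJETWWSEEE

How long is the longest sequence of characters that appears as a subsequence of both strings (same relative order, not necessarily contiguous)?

Let dp[i][j] be the LCS length of the first i characters of s and the first j characters of t. dp[i][j] = dp[i-1][j-1]+1 when the i-th and j-th characters match, else max(dp[i-1][j], dp[i][j-1]).
    ·  W  J  J  E  T  W  W  S  E  E  E
 ·  0  0  0  0  0  0  0  0  0  0  0  0
 W  0  1  1  1  1  1  1  1  1  1  1  1
 J  0  1  2  2  2  2  2  2  2  2  2  2
 S  0  1  2  2  2  2  2  2  3  3  3  3
 T  0  1  2  2  2  3  3  3  3  3  3  3
 J  0  1  2  3  3  3  3  3  3  3  3  3
 T  0  1  2  3  3  4  4  4  4  4  4  4
 W  0  1  2  3  3  4  5  5  5  5  5  5
 S  0  1  2  3  3  4  5  5  6  6  6  6
 E  0  1  2  3  4  4  5  5  6  7  7  7
 W  0  1  2  3  4  4  5  6  6  7  7  7
 S  0  1  2  3  4  4  5  6  7  7  7  7
dp[11][11] = 7. One LCS (by backtracking along matches): WJJTWSE.

7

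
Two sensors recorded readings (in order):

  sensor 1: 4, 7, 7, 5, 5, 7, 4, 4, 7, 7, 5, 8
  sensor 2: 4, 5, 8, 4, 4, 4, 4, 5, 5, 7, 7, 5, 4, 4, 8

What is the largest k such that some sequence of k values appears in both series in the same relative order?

One common subsequence of length 8: 4 (sensor 1 #1, sensor 2 #1) → 5 (sensor 1 #4, sensor 2 #2) → 4 (sensor 1 #7, sensor 2 #6) → 4 (sensor 1 #8, sensor 2 #7) → 7 (sensor 1 #9, sensor 2 #10) → 7 (sensor 1 #10, sensor 2 #11) → 5 (sensor 1 #11, sensor 2 #12) → 8 (sensor 1 #12, sensor 2 #15), and the DP table's final entry dp[12][15] is also 8, so no common subsequence is longer.

8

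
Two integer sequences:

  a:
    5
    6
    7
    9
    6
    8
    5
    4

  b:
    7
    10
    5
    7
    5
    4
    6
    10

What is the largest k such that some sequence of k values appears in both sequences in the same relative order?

Let dp[i][j] be the LCS length of the first i values of a and the first j values of b. dp[i][j] = dp[i-1][j-1]+1 when the i-th and j-th values match, else max(dp[i-1][j], dp[i][j-1]).
    ·  7 10  5  7  5  4  6 10
 ·  0  0  0  0  0  0  0  0  0
 5  0  0  0  1  1  1  1  1  1
 6  0  0  0  1  1  1  1  2  2
 7  0  1  1  1  2  2  2  2  2
 9  0  1  1  1  2  2  2  2  2
 6  0  1  1  1  2  2  2  3  3
 8  0  1  1  1  2  2  2  3  3
 5  0  1  1  2  2  3  3  3  3
 4  0  1  1  2  2  3  4  4  4
dp[8][8] = 4. One LCS (by backtracking along matches): 5, 7, 5, 4.

4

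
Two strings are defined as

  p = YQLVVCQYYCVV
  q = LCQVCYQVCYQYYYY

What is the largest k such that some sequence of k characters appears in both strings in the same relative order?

7

Taking Y at p[1]=q[6] → Q at p[2]=q[7] → V at p[5]=q[8] → C at p[6]=q[9] → Q at p[7]=q[11] → Y at p[8]=q[14] → Y at p[9]=q[15] gives a common subsequence of length 7. Since dp[12][15] = 7, nothing longer is possible.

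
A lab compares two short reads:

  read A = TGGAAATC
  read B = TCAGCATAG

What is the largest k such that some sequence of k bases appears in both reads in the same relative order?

4

Pick T at read A[1]=read B[1], then G at read A[2]=read B[4], then A at read A[4]=read B[6], then A at read A[5]=read B[8]; all 4 bases appear in both, in order. The LCS DP gives dp[8][9] = 4, so this is optimal.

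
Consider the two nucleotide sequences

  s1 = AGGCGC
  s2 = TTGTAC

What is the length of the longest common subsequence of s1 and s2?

2

Let dp[i][j] be the LCS length of the first i bases of s1 and the first j bases of s2. dp[i][j] = dp[i-1][j-1]+1 when the i-th and j-th bases match, else max(dp[i-1][j], dp[i][j-1]).
    ·  T  T  G  T  A  C
 ·  0  0  0  0  0  0  0
 A  0  0  0  0  0  1  1
 G  0  0  0  1  1  1  1
 G  0  0  0  1  1  1  1
 C  0  0  0  1  1  1  2
 G  0  0  0  1  1  1  2
 C  0  0  0  1  1  1  2
dp[6][6] = 2. One LCS (by backtracking along matches): AC.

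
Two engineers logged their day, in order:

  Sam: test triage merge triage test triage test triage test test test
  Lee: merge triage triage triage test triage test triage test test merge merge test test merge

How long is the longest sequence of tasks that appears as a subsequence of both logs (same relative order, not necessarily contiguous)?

9

Taking triage [2,3], then triage [4,4], then test [5,5], then triage [6,6], then test [7,7], then triage [8,8], then test [9,10], then test [10,13], then test [11,14] gives a common subsequence of length 9. dp[11][15] = 9 confirms this is the maximum.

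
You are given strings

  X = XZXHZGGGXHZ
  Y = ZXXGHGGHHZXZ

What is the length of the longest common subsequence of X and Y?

7

Match X at X[1]=Y[2], then X at X[3]=Y[3], then H at X[4]=Y[5], then G at X[6]=Y[6], then G at X[7]=Y[7], then X at X[9]=Y[11], then Z at X[11]=Y[12] — 7 characters in the same relative order in both. dp[11][12] = 7 confirms this is the maximum.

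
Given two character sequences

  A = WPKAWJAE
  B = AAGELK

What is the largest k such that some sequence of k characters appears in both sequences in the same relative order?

Pick A [4,1], A [7,2], E [8,4]; all 3 characters appear in both, in order. Since dp[8][6] = 3, nothing longer is possible.

3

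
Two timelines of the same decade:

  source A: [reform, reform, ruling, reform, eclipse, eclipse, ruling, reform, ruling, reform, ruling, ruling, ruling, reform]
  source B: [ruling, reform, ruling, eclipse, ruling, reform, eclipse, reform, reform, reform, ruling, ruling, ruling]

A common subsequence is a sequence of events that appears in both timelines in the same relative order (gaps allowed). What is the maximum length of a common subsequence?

9

Pick reform at source A[1]=source B[2], then ruling at source A[3]=source B[5], then reform at source A[4]=source B[6], then eclipse at source A[5]=source B[7], then reform at source A[8]=source B[9], then reform at source A[10]=source B[10], then ruling at source A[11]=source B[11], then ruling at source A[12]=source B[12], then ruling at source A[13]=source B[13]; all 9 events appear in both, in order, and the DP table's final entry dp[14][13] is also 9, so no common subsequence is longer.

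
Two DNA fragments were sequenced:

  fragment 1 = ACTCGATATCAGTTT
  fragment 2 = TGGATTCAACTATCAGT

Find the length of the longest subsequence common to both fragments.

11

One common subsequence of length 11: A at fragment 1[1]=fragment 2[4]; then T at fragment 1[3]=fragment 2[6]; then C at fragment 1[4]=fragment 2[7]; then A at fragment 1[6]=fragment 2[9]; then T at fragment 1[7]=fragment 2[11]; then A at fragment 1[8]=fragment 2[12]; then T at fragment 1[9]=fragment 2[13]; then C at fragment 1[10]=fragment 2[14]; then A at fragment 1[11]=fragment 2[15]; then G at fragment 1[12]=fragment 2[16]; then T at fragment 1[15]=fragment 2[17]. The LCS DP gives dp[15][17] = 11, so this is optimal.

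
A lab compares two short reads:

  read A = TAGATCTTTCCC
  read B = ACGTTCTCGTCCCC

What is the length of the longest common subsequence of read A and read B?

Match A [2,1]; then G [3,3]; then T [5,5]; then C [6,6]; then T [7,7]; then T [8,10]; then C [10,12]; then C [11,13]; then C [12,14] — 9 bases in the same relative order in both. dp[12][14] = 9 confirms this is the maximum.

9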